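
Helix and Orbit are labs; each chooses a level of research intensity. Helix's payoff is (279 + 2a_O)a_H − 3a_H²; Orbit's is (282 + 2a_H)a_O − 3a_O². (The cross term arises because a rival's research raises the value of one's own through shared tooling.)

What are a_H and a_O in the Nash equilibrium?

69.9375, 70.3125

Expanding Helix's payoff: 279a_H + 2a_Oa_H − 3a_H².
∂π/∂a_H = 279 + 2a_O − 6a_H = 0, so a_H = 46.5 + (1/3)a_O.
Likewise for Orbit: a_O = 47 + (1/3)a_H.
Plugging a_O into Helix's best response: a_H = 46.5 + (1/3)(47 + (1/3)a_H) ⇒ (8/9)a_H = 373/6, so a_H = 69.9375.
Then a_O = 47 + (1/3)·69.9375 = 70.3125.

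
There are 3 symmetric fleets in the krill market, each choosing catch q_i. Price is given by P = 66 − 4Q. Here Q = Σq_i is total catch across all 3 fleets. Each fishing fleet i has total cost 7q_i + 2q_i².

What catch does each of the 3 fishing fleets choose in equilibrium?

A representative fishing fleet's profit is π_i = q_i(66 − 4Q) − 7q_i − 2q_i², with Q = q_i + Σ_{j≠i} q_j.
First-order condition: 59 − 12q_i − 4Σ_{j≠i} q_j = 0.
With identical fishing fleets, set every q_j = q: then 59 − 12q − 8q = 0, i.e. q = 59/20 = 2.95.

2.95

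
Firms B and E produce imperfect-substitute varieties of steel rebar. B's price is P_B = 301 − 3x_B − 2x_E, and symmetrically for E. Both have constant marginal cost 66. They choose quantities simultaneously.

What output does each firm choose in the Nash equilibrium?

29.375

Firm B's profit: π = x_B(301 − 3x_B − 2x_E) − 66x_B.
∂π/∂x_B = 235 − 6x_B − 2x_E = 0 ⇒ x_B = 235/6 − (1/3)x_E.
By symmetry x_E = x_B; substituting into the reaction function, (4/3)x_B = 235/6 and x_B = 29.375.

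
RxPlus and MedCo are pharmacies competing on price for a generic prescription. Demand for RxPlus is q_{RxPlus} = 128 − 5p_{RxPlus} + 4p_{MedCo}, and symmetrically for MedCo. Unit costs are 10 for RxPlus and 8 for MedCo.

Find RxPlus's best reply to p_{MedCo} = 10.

21.8

RxPlus's profit: π = (p_{RxPlus} − 10)(128 − 5p_{RxPlus} + 4p_{MedCo}).
∂π/∂p_{RxPlus} = 178 − 10p_{RxPlus} + 4p_{MedCo} = 0 ⇒ p_{RxPlus} = 17.8 + 0.4p_{MedCo}.
At p_{MedCo} = 10: p_{RxPlus} = 17.8 + 0.4·10 = 21.8.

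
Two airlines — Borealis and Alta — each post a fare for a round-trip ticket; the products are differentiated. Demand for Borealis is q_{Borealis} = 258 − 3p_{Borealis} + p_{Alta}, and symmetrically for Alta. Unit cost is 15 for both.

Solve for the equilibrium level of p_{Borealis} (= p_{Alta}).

60.6

Borealis's profit: π = (p_{Borealis} − 15)(258 − 3p_{Borealis} + p_{Alta}).
∂π/∂p_{Borealis} = 303 − 6p_{Borealis} + p_{Alta} = 0 ⇒ p_{Borealis} = 50.5 + (1/6)p_{Alta}.
Setting p_{Borealis} = p_{Alta} in the reaction function: p_{Borealis} = 50.5 + (1/6)p_{Borealis}, so p_{Borealis} = 50.5 / (5/6) = 60.6.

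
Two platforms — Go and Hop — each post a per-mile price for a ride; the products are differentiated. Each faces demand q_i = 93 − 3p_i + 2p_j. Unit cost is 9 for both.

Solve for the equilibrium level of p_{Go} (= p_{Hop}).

30

Go's profit: π = (p_{Go} − 9)(93 − 3p_{Go} + 2p_{Hop}).
∂π/∂p_{Go} = 120 − 6p_{Go} + 2p_{Hop} = 0 ⇒ p_{Go} = 20 + (1/3)p_{Hop}.
By symmetry p_{Hop} = p_{Go}; substituting into the reaction function, (2/3)p_{Go} = 20 and p_{Go} = 30.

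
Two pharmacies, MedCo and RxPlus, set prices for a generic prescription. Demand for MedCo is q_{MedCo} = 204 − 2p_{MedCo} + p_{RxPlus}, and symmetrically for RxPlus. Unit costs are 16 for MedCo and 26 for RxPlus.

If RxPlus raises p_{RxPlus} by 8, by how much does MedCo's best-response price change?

MedCo's profit: π = (p_{MedCo} − 16)(204 − 2p_{MedCo} + p_{RxPlus}).
∂π/∂p_{MedCo} = 236 − 4p_{MedCo} + p_{RxPlus} = 0 ⇒ p_{MedCo} = 59 + 0.25p_{RxPlus}.
The reaction-function slope is 0.25, so an 8-unit rise in p_{RxPlus} moves p_{MedCo} by 0.25 × 8 = 2. MedCo's best response rises — the actions are strategic complements.

2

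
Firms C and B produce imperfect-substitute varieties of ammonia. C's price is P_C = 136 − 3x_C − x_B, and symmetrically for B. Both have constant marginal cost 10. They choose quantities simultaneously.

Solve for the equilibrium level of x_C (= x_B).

18

Firm C's profit: π = x_C(136 − 3x_C − x_B) − 10x_C.
∂π/∂x_C = 126 − 6x_C − x_B = 0 ⇒ x_C = 21 − (1/6)x_B.
Setting x_C = x_B in the reaction function: x_C = 21 − (1/6)x_C, so x_C = 21 / (7/6) = 18.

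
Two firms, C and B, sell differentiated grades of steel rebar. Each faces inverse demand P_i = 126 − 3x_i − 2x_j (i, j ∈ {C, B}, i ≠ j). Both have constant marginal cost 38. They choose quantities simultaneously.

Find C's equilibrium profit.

Firm C's profit: π = x_C(126 − 3x_C − 2x_B) − 38x_C.
∂π/∂x_C = 88 − 6x_C − 2x_B = 0 ⇒ x_C = 44/3 − (1/3)x_B.
By symmetry x_B = x_C; substituting into the reaction function, (4/3)x_C = 44/3 and x_C = 11.
P_C = 126 − 3·11 − 2·11 = 71.
Profit = (71 − 38)·11 = 363.

363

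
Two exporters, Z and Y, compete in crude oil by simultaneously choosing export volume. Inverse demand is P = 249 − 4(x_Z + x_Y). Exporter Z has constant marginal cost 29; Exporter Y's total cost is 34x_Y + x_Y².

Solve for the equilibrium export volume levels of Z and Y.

Exporter Z's profit: π = x_Z(249 − 4(x_Z + x_Y)) − 29x_Z.
∂π/∂x_Z = 220 − 8x_Z − 4x_Y = 0, so x_Z = 27.5 − 0.5x_Y.
For Y: ∂π/∂x_Y = 215 − 10x_Y − 4x_Z = 0 ⇒ x_Y = 21.5 − 0.4x_Z.
Substituting the second reaction function into the first: x_Z = 27.5 − 0.5(21.5 − 0.4x_Z), which gives 0.8x_Z = 16.75 ⇒ x_Z = 20.9375.
Then x_Y = 21.5 − 0.4·20.9375 = 13.125.

20.9375, 13.125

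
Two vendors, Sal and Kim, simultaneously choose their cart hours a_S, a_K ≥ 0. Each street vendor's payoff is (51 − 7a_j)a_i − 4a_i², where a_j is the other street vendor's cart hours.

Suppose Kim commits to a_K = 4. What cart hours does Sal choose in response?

Sal's payoff is (51 − 7a_K)a_S − 4a_S².
∂π/∂a_S = 51 − 7a_K − 8a_S = 0, so a_S = 6.375 − 0.875a_K.
At a_K = 4: a_S = 6.375 − 0.875·4 = 2.875.

2.875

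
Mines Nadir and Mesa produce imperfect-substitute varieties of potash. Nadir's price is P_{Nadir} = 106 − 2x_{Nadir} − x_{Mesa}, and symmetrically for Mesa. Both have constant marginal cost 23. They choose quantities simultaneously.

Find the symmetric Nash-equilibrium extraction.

16.6

Mine Nadir's profit: π = x_{Nadir}(106 − 2x_{Nadir} − x_{Mesa}) − 23x_{Nadir}.
∂π/∂x_{Nadir} = 83 − 4x_{Nadir} − x_{Mesa} = 0 ⇒ x_{Nadir} = 20.75 − 0.25x_{Mesa}.
The game is symmetric, so in equilibrium x_{Mesa} = x_{Nadir}: the reaction function gives 1.25x_{Nadir} = 20.75, hence x_{Nadir} = 16.6.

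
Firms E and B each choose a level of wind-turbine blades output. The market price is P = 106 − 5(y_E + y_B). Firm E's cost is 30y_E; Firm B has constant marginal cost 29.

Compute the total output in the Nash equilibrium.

10.2

Firm E's profit: π = y_E(106 − 5(y_E + y_B)) − 30y_E.
∂π/∂y_E = 76 − 10y_E − 5y_B = 0, so y_E = 7.6 − 0.5y_B.
By the same steps for B: y_B = 7.7 − 0.5y_E.
Substituting the second reaction function into the first: y_E = 7.6 − 0.5(7.7 − 0.5y_E), which gives 0.75y_E = 3.75 ⇒ y_E = 5.
Then y_B = 7.7 − 0.5·5 = 5.2.
Total output: 5 + 5.2 = 10.2.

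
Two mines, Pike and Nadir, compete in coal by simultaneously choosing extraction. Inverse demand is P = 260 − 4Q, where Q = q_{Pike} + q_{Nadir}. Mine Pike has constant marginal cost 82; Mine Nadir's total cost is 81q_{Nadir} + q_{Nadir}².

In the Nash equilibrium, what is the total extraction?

27.875

Mine Pike's profit: π = q_{Pike}(260 − 4(q_{Pike} + q_{Nadir})) − 82q_{Pike}.
∂π/∂q_{Pike} = 178 − 8q_{Pike} − 4q_{Nadir} = 0, so q_{Pike} = 22.25 − 0.5q_{Nadir}.
For Nadir: ∂π/∂q_{Nadir} = 179 − 10q_{Nadir} − 4q_{Pike} = 0 ⇒ q_{Nadir} = 17.9 − 0.4q_{Pike}.
Plugging q_{Nadir} into Pike's best response: q_{Pike} = 22.25 − 0.5(17.9 − 0.4q_{Pike}) ⇒ 0.8q_{Pike} = 13.3, so q_{Pike} = 16.625.
Then q_{Nadir} = 17.9 − 0.4·16.625 = 11.25.
Total extraction: 16.625 + 11.25 = 27.875.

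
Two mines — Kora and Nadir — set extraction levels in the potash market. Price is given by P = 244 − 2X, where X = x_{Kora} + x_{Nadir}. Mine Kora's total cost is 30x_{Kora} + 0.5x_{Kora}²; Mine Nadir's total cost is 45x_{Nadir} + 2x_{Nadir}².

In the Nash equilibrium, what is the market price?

Mine Kora's profit: π = x_{Kora}(244 − 2(x_{Kora} + x_{Nadir})) − 30x_{Kora} − 0.5x_{Kora}².
∂π/∂x_{Kora} = 214 − 5x_{Kora} − 2x_{Nadir} = 0, so x_{Kora} = 42.8 − 0.4x_{Nadir}.
For Nadir: ∂π/∂x_{Nadir} = 199 − 8x_{Nadir} − 2x_{Kora} = 0 ⇒ x_{Nadir} = 24.875 − 0.25x_{Kora}.
Substituting the second reaction function into the first: x_{Kora} = 42.8 − 0.4(24.875 − 0.25x_{Kora}), which gives 0.9x_{Kora} = 32.85 ⇒ x_{Kora} = 36.5.
Then x_{Nadir} = 24.875 − 0.25·36.5 = 15.75.
Equilibrium price: P = 244 − 2·52.25 = 139.5.

139.5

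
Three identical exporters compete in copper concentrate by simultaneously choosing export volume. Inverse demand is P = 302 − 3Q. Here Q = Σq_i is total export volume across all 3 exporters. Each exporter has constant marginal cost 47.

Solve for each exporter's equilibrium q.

21.25

A representative exporter's profit is π_i = q_i(302 − 3Q) − 47q_i, with Q = q_i + Σ_{j≠i} q_j.
First-order condition: 255 − 6q_i − 3Σ_{j≠i} q_j = 0.
In a symmetric equilibrium every exporter chooses the same q, so Σ_{j≠i} q_j = 2q. The condition becomes 255 − 12q = 0, giving q = 255/12 = 21.25.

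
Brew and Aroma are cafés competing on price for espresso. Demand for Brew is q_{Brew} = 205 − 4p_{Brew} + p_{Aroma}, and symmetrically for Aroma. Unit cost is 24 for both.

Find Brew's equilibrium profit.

1444

Brew's profit: π = (p_{Brew} − 24)(205 − 4p_{Brew} + p_{Aroma}).
∂π/∂p_{Brew} = 301 − 8p_{Brew} + p_{Aroma} = 0 ⇒ p_{Brew} = 37.625 + 0.125p_{Aroma}.
By symmetry p_{Aroma} = p_{Brew}; substituting into the reaction function, 0.875p_{Brew} = 37.625 and p_{Brew} = 43.
q_{Brew} = 205 − 4·43 + 43 = 76.
Profit = (43 − 24)·76 = 1444.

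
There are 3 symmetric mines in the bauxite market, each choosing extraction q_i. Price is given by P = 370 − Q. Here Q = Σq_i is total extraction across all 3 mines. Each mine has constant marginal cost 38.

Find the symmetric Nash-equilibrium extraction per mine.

83

A representative mine's profit is π_i = q_i(370 − Q) − 38q_i, with Q = q_i + Σ_{j≠i} q_j.
First-order condition: 332 − 2q_i − Σ_{j≠i} q_j = 0.
In a symmetric equilibrium every mine chooses the same q, so Σ_{j≠i} q_j = 2q. The condition becomes 332 − 4q = 0, giving q = 332/4 = 83.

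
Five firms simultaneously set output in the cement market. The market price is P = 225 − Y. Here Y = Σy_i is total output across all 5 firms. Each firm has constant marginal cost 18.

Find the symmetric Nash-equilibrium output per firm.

34.5

A representative firm's profit is π_i = y_i(225 − Y) − 18y_i, with Y = y_i + Σ_{j≠i} y_j.
First-order condition: 207 − 2y_i − Σ_{j≠i} y_j = 0.
With identical firms, set every y_j = y: then 207 − 2y − 4y = 0, i.e. y = 207/6 = 34.5.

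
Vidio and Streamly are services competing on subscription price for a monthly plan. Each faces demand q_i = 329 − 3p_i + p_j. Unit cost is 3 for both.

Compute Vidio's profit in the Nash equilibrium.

Vidio's profit: π = (p_{Vidio} − 3)(329 − 3p_{Vidio} + p_{Streamly}).
∂π/∂p_{Vidio} = 338 − 6p_{Vidio} + p_{Streamly} = 0 ⇒ p_{Vidio} = 169/3 + (1/6)p_{Streamly}.
Setting p_{Vidio} = p_{Streamly} in the reaction function: p_{Vidio} = 169/3 + (1/6)p_{Vidio}, so p_{Vidio} = (169/3) / (5/6) = 67.6.
q_{Vidio} = 329 − 3·67.6 + 67.6 = 193.8.
Profit = (67.6 − 3)·193.8 = 12519.48.

12519.48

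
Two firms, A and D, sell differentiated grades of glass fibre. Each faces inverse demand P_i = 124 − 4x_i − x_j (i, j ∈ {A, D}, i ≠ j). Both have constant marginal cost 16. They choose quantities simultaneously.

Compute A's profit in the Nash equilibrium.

Firm A's profit: π = x_A(124 − 4x_A − x_D) − 16x_A.
∂π/∂x_A = 108 − 8x_A − x_D = 0 ⇒ x_A = 13.5 − 0.125x_D.
The game is symmetric, so in equilibrium x_D = x_A: the reaction function gives 1.125x_A = 13.5, hence x_A = 12.
P_A = 124 − 4·12 − 12 = 64.
Profit = (64 − 16)·12 = 576.

576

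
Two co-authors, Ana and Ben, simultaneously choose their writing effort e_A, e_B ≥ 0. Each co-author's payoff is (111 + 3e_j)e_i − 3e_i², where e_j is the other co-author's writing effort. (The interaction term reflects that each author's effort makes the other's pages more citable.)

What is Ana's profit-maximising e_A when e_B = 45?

41

Ana's payoff is (111 + 3e_B)e_A − 3e_A².
∂π/∂e_A = 111 + 3e_B − 6e_A = 0, so e_A = 18.5 + 0.5e_B.
At e_B = 45: e_A = 18.5 + 0.5·45 = 41.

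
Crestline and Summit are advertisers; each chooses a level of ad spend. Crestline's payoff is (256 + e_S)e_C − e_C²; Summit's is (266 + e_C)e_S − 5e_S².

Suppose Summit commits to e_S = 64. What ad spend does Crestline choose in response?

160

Expanding Crestline's payoff: 256e_C + e_Se_C − e_C².
∂π/∂e_C = 256 + e_S − 2e_C = 0, so e_C = 128 + 0.5e_S.
At e_S = 64: e_C = 128 + 0.5·64 = 160.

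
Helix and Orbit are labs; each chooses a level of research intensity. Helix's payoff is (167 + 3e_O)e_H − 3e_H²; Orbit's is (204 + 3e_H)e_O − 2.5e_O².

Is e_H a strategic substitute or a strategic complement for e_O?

Expanding Helix's payoff: 167e_H + 3e_Oe_H − 3e_H².
∂π/∂e_H = 167 + 3e_O − 6e_H = 0, so e_H = 167/6 + 0.5e_O.
The best-response slope de_H/de_O = 0.5 > 0: the reaction function is upward-sloping, so the choices are strategic complements.

strategic complements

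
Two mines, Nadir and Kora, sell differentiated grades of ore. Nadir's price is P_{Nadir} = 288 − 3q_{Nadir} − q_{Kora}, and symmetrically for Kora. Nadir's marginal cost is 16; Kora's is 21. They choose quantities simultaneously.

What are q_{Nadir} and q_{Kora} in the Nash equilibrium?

Mine Nadir's profit: π = q_{Nadir}(288 − 3q_{Nadir} − q_{Kora}) − 16q_{Nadir}.
∂π/∂q_{Nadir} = 272 − 6q_{Nadir} − q_{Kora} = 0 ⇒ q_{Nadir} = 136/3 − (1/6)q_{Kora}.
Similarly q_{Kora} = 44.5 − (1/6)q_{Nadir}.
Plugging q_{Kora} into Nadir's best response: q_{Nadir} = 136/3 − (1/6)(44.5 − (1/6)q_{Nadir}) ⇒ (35/36)q_{Nadir} = 455/12, so q_{Nadir} = 39.
Then q_{Kora} = 44.5 − (1/6)·39 = 38.

39, 38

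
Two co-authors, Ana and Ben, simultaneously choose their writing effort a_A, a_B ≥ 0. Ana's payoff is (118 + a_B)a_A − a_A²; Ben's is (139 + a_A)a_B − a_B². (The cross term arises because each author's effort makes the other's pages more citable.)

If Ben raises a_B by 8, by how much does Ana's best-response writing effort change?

Expanding Ana's payoff: 118a_A + a_Ba_A − a_A².
∂π/∂a_A = 118 + a_B − 2a_A = 0, so a_A = 59 + 0.5a_B.
The reaction-function slope is 0.5, so an 8-unit rise in a_B moves a_A by 0.5 × 8 = 4. Ana's best response rises — the actions are strategic complements.

4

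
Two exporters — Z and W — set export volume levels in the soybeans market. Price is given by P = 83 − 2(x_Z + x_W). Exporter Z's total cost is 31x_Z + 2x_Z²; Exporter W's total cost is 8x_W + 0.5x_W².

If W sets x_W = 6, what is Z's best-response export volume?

5

Exporter Z's profit: π = x_Z(83 − 2(x_Z + x_W)) − 31x_Z − 2x_Z².
∂π/∂x_Z = 52 − 8x_Z − 2x_W = 0, so x_Z = 6.5 − 0.25x_W.
At x_W = 6: x_Z = 6.5 − 0.25·6 = 5.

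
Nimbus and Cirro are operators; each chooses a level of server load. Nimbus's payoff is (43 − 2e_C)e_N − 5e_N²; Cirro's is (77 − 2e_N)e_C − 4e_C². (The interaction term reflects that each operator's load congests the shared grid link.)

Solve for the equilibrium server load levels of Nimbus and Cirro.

Expanding Nimbus's payoff: 43e_N − 2e_Ce_N − 5e_N².
∂π/∂e_N = 43 − 2e_C − 10e_N = 0, so e_N = 4.3 − 0.2e_C.
Likewise for Cirro: e_C = 9.625 − 0.25e_N.
Substituting the second reaction function into the first: e_N = 4.3 − 0.2(9.625 − 0.25e_N), which gives 0.95e_N = 2.375 ⇒ e_N = 2.5.
Then e_C = 9.625 − 0.25·2.5 = 9.

2.5, 9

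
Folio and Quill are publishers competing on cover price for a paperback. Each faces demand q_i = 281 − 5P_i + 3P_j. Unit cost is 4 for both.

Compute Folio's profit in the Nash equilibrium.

7605

Folio's profit: π = (P_{Folio} − 4)(281 − 5P_{Folio} + 3P_{Quill}).
∂π/∂P_{Folio} = 301 − 10P_{Folio} + 3P_{Quill} = 0 ⇒ P_{Folio} = 30.1 + 0.3P_{Quill}.
Setting P_{Folio} = P_{Quill} in the reaction function: P_{Folio} = 30.1 + 0.3P_{Folio}, so P_{Folio} = 30.1 / 0.7 = 43.
q_{Folio} = 281 − 5·43 + 3·43 = 195.
Profit = (43 − 4)·195 = 7605.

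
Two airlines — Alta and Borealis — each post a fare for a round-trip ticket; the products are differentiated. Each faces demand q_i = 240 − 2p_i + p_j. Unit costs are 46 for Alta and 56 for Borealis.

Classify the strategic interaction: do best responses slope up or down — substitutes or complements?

strategic complements

Alta's profit: π = (p_{Alta} − 46)(240 − 2p_{Alta} + p_{Borealis}).
∂π/∂p_{Alta} = 332 − 4p_{Alta} + p_{Borealis} = 0 ⇒ p_{Alta} = 83 + 0.25p_{Borealis}.
The best-response slope dp_{Alta}/dp_{Borealis} = 0.25 > 0: the reaction function is upward-sloping, so the choices are strategic complements.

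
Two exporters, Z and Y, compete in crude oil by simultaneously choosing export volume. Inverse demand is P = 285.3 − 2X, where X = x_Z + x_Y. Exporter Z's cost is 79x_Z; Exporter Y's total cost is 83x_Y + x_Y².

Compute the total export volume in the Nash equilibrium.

Exporter Z's profit: π = x_Z(285.3 − 2(x_Z + x_Y)) − 79x_Z.
∂π/∂x_Z = 206.3 − 4x_Z − 2x_Y = 0, so x_Z = 51.575 − 0.5x_Y.
For Y: ∂π/∂x_Y = 202.3 − 6x_Y − 2x_Z = 0 ⇒ x_Y = 2023/60 − (1/3)x_Z.
Plugging x_Y into Z's best response: x_Z = 51.575 − 0.5(2023/60 − (1/3)x_Z) ⇒ (5/6)x_Z = 2083/60, so x_Z = 41.66.
Then x_Y = 2023/60 − (1/3)·41.66 = 19.83.
Total export volume: 41.66 + 19.83 = 61.49.

61.49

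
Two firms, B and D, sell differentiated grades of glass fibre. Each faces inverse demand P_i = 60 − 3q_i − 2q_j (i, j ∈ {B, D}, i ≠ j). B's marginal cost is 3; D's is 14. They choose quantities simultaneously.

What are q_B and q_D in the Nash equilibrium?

7.8125, 5.0625

Firm B's profit: π = q_B(60 − 3q_B − 2q_D) − 3q_B.
∂π/∂q_B = 57 − 6q_B − 2q_D = 0 ⇒ q_B = 9.5 − (1/3)q_D.
Similarly q_D = 23/3 − (1/3)q_B.
Plugging q_D into B's best response: q_B = 9.5 − (1/3)(23/3 − (1/3)q_B) ⇒ (8/9)q_B = 125/18, so q_B = 7.8125.
Then q_D = 23/3 − (1/3)·7.8125 = 5.0625.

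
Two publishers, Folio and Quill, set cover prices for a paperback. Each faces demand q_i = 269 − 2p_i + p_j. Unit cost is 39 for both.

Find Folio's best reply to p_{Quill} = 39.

96.5

Folio's profit: π = (p_{Folio} − 39)(269 − 2p_{Folio} + p_{Quill}).
∂π/∂p_{Folio} = 347 − 4p_{Folio} + p_{Quill} = 0 ⇒ p_{Folio} = 86.75 + 0.25p_{Quill}.
At p_{Quill} = 39: p_{Folio} = 86.75 + 0.25·39 = 96.5.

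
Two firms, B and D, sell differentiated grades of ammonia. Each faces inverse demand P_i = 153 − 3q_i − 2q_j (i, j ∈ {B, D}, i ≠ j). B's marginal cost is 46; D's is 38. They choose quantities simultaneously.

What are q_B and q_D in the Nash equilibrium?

12.875, 14.875

Firm B's profit: π = q_B(153 − 3q_B − 2q_D) − 46q_B.
∂π/∂q_B = 107 − 6q_B − 2q_D = 0 ⇒ q_B = 107/6 − (1/3)q_D.
Similarly q_D = 115/6 − (1/3)q_B.
Solving the two reaction functions simultaneously: (1 − (−1/3)(−1/3))q_B = 107/6 − (1/3)·(115/6), so (8/9)q_B = 103/9 and q_B = 12.875.
Then q_D = 115/6 − (1/3)·12.875 = 14.875.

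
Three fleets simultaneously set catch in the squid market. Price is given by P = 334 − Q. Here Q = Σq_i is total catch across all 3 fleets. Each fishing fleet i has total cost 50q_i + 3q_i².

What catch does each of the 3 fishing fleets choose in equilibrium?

A representative fishing fleet's profit is π_i = q_i(334 − Q) − 50q_i − 3q_i², with Q = q_i + Σ_{j≠i} q_j.
First-order condition: 284 − 8q_i − Σ_{j≠i} q_j = 0.
With identical fishing fleets, set every q_j = q: then 284 − 8q − 2q = 0, i.e. q = 284/10 = 28.4.

28.4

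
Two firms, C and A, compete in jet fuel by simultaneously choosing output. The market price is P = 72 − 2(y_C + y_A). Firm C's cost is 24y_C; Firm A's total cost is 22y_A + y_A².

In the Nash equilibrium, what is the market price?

42.8

Firm C's profit: π = y_C(72 − 2(y_C + y_A)) − 24y_C.
∂π/∂y_C = 48 − 4y_C − 2y_A = 0, so y_C = 12 − 0.5y_A.
For A: ∂π/∂y_A = 50 − 6y_A − 2y_C = 0 ⇒ y_A = 25/3 − (1/3)y_C.
Solving the two reaction functions simultaneously: (1 − (−0.5)(−1/3))y_C = 12 − 0.5·(25/3), so (5/6)y_C = 47/6 and y_C = 9.4.
Then y_A = 25/3 − (1/3)·9.4 = 5.2.
Equilibrium price: P = 72 − 2·14.6 = 42.8.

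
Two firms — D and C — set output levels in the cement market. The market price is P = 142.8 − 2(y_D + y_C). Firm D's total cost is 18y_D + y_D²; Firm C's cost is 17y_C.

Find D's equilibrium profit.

459.7932

Firm D's profit: π = y_D(142.8 − 2(y_D + y_C)) − 18y_D − y_D².
∂π/∂y_D = 124.8 − 6y_D − 2y_C = 0, so y_D = 20.8 − (1/3)y_C.
For C: ∂π/∂y_C = 125.8 − 4y_C − 2y_D = 0 ⇒ y_C = 31.45 − 0.5y_D.
Solving the two reaction functions simultaneously: (1 − (−1/3)(−0.5))y_D = 20.8 − (1/3)·31.45, so (5/6)y_D = 619/60 and y_D = 12.38.
Then y_C = 31.45 − 0.5·12.38 = 25.26.
Price P = 142.8 − 2·37.64 = 67.52.
D's profit: (67.52 − 18)·12.38 − (12.38)² = 459.7932.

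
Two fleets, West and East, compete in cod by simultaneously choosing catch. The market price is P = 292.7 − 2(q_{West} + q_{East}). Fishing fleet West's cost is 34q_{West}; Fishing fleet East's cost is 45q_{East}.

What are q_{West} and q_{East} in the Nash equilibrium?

44.95, 39.45

Fishing fleet West's profit: π = q_{West}(292.7 − 2(q_{West} + q_{East})) − 34q_{West}.
∂π/∂q_{West} = 258.7 − 4q_{West} − 2q_{East} = 0, so q_{West} = 64.675 − 0.5q_{East}.
By the same steps for East: q_{East} = 61.925 − 0.5q_{West}.
Plugging q_{East} into West's best response: q_{West} = 64.675 − 0.5(61.925 − 0.5q_{West}) ⇒ 0.75q_{West} = 33.7125, so q_{West} = 44.95.
Then q_{East} = 61.925 − 0.5·44.95 = 39.45.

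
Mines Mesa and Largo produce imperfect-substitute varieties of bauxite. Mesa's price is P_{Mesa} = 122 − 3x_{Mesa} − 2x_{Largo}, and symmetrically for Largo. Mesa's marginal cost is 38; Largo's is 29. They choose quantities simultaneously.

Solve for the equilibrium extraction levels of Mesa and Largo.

9.9375, 12.1875

Mine Mesa's profit: π = x_{Mesa}(122 − 3x_{Mesa} − 2x_{Largo}) − 38x_{Mesa}.
∂π/∂x_{Mesa} = 84 − 6x_{Mesa} − 2x_{Largo} = 0 ⇒ x_{Mesa} = 14 − (1/3)x_{Largo}.
Similarly x_{Largo} = 15.5 − (1/3)x_{Mesa}.
Solving the two reaction functions simultaneously: (1 − (−1/3)(−1/3))x_{Mesa} = 14 − (1/3)·15.5, so (8/9)x_{Mesa} = 53/6 and x_{Mesa} = 9.9375.
Then x_{Largo} = 15.5 − (1/3)·9.9375 = 12.1875.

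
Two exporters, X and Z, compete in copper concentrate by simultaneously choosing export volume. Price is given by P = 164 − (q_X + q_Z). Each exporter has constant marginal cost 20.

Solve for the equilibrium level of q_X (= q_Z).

48

Exporter X's profit: π = q_X(164 − (q_X + q_Z)) − 20q_X.
∂π/∂q_X = 144 − 2q_X − q_Z = 0, so q_X = 72 − 0.5q_Z.
The game is symmetric, so in equilibrium q_Z = q_X: the reaction function gives 1.5q_X = 72, hence q_X = 48.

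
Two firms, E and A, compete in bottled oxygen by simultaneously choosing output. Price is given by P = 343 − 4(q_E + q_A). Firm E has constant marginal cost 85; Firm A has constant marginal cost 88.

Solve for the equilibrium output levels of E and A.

21.75, 21

Firm E's profit: π = q_E(343 − 4(q_E + q_A)) − 85q_E.
∂π/∂q_E = 258 − 8q_E − 4q_A = 0, so q_E = 32.25 − 0.5q_A.
By the same steps for A: q_A = 31.875 − 0.5q_E.
Substituting the second reaction function into the first: q_E = 32.25 − 0.5(31.875 − 0.5q_E), which gives 0.75q_E = 16.3125 ⇒ q_E = 21.75.
Then q_A = 31.875 − 0.5·21.75 = 21.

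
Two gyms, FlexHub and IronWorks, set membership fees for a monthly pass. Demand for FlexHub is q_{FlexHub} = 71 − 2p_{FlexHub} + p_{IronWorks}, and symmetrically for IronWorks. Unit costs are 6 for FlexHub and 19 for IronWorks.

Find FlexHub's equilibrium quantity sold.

FlexHub's profit: π = (p_{FlexHub} − 6)(71 − 2p_{FlexHub} + p_{IronWorks}).
∂π/∂p_{FlexHub} = 83 − 4p_{FlexHub} + p_{IronWorks} = 0 ⇒ p_{FlexHub} = 20.75 + 0.25p_{IronWorks}.
Similarly p_{IronWorks} = 27.25 + 0.25p_{FlexHub}.
Solving the two reaction functions simultaneously: (1 − (0.25)(0.25))p_{FlexHub} = 20.75 + 0.25·27.25, so 0.9375p_{FlexHub} = 27.5625 and p_{FlexHub} = 29.4.
Then p_{IronWorks} = 27.25 + 0.25·29.4 = 34.6.
q_{FlexHub} = 71 − 2·29.4 + 34.6 = 46.8.

46.8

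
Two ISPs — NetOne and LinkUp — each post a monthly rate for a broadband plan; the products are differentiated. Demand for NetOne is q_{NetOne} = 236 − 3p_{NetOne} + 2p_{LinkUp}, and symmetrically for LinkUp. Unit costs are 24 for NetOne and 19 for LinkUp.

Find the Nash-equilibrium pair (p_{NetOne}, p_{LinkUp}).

76.0625, 74.1875

NetOne's profit: π = (p_{NetOne} − 24)(236 − 3p_{NetOne} + 2p_{LinkUp}).
∂π/∂p_{NetOne} = 308 − 6p_{NetOne} + 2p_{LinkUp} = 0 ⇒ p_{NetOne} = 154/3 + (1/3)p_{LinkUp}.
Similarly p_{LinkUp} = 293/6 + (1/3)p_{NetOne}.
Substituting the second reaction function into the first: p_{NetOne} = 154/3 + (1/3)(293/6 + (1/3)p_{NetOne}), which gives (8/9)p_{NetOne} = 1217/18 ⇒ p_{NetOne} = 76.0625.
Then p_{LinkUp} = 293/6 + (1/3)·76.0625 = 74.1875.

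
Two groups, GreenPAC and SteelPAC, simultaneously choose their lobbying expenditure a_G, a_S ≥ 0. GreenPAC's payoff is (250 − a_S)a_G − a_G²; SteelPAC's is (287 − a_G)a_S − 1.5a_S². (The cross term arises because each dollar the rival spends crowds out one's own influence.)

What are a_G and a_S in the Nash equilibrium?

92.6, 64.8

Expanding GreenPAC's payoff: 250a_G − a_Sa_G − a_G².
∂π/∂a_G = 250 − a_S − 2a_G = 0, so a_G = 125 − 0.5a_S.
Likewise for SteelPAC: a_S = 287/3 − (1/3)a_G.
Solving the two reaction functions simultaneously: (1 − (−0.5)(−1/3))a_G = 125 − 0.5·(287/3), so (5/6)a_G = 463/6 and a_G = 92.6.
Then a_S = 287/3 − (1/3)·92.6 = 64.8.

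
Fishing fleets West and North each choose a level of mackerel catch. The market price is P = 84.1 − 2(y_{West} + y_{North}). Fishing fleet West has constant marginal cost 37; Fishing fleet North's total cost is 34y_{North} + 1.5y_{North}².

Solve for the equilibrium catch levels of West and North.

9.5625, 4.425

Fishing fleet West's profit: π = y_{West}(84.1 − 2(y_{West} + y_{North})) − 37y_{West}.
∂π/∂y_{West} = 47.1 − 4y_{West} − 2y_{North} = 0, so y_{West} = 11.775 − 0.5y_{North}.
For North: ∂π/∂y_{North} = 50.1 − 7y_{North} − 2y_{West} = 0 ⇒ y_{North} = 501/70 − (2/7)y_{West}.
Substituting the second reaction function into the first: y_{West} = 11.775 − 0.5(501/70 − (2/7)y_{West}), which gives (6/7)y_{West} = 459/56 ⇒ y_{West} = 9.5625.
Then y_{North} = 501/70 − (2/7)·9.5625 = 4.425.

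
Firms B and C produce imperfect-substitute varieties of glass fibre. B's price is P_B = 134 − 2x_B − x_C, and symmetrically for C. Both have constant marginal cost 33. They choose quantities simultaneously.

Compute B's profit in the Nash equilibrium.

816.08

Firm B's profit: π = x_B(134 − 2x_B − x_C) − 33x_B.
∂π/∂x_B = 101 − 4x_B − x_C = 0 ⇒ x_B = 25.25 − 0.25x_C.
By symmetry x_C = x_B; substituting into the reaction function, 1.25x_B = 25.25 and x_B = 20.2.
P_B = 134 − 2·20.2 − 20.2 = 73.4.
Profit = (73.4 − 33)·20.2 = 816.08.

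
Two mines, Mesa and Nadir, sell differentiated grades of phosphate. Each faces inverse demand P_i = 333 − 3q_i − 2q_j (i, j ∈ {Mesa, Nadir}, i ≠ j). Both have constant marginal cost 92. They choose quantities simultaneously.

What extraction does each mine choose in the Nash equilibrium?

30.125

Mine Mesa's profit: π = q_{Mesa}(333 − 3q_{Mesa} − 2q_{Nadir}) − 92q_{Mesa}.
∂π/∂q_{Mesa} = 241 − 6q_{Mesa} − 2q_{Nadir} = 0 ⇒ q_{Mesa} = 241/6 − (1/3)q_{Nadir}.
Setting q_{Mesa} = q_{Nadir} in the reaction function: q_{Mesa} = 241/6 − (1/3)q_{Mesa}, so q_{Mesa} = (241/6) / (4/3) = 30.125.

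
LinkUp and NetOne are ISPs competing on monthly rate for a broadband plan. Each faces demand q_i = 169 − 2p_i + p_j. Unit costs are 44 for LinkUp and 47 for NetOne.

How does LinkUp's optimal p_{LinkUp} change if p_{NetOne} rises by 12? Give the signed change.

3

LinkUp's profit: π = (p_{LinkUp} − 44)(169 − 2p_{LinkUp} + p_{NetOne}).
∂π/∂p_{LinkUp} = 257 − 4p_{LinkUp} + p_{NetOne} = 0 ⇒ p_{LinkUp} = 64.25 + 0.25p_{NetOne}.
The reaction-function slope is 0.25, so a 12-unit rise in p_{NetOne} moves p_{LinkUp} by 0.25 × 12 = 3. LinkUp's best response rises — the actions are strategic complements.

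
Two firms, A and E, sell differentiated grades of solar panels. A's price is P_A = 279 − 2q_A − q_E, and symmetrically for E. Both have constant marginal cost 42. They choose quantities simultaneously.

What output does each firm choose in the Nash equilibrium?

Firm A's profit: π = q_A(279 − 2q_A − q_E) − 42q_A.
∂π/∂q_A = 237 − 4q_A − q_E = 0 ⇒ q_A = 59.25 − 0.25q_E.
Setting q_A = q_E in the reaction function: q_A = 59.25 − 0.25q_A, so q_A = 59.25 / 1.25 = 47.4.

47.4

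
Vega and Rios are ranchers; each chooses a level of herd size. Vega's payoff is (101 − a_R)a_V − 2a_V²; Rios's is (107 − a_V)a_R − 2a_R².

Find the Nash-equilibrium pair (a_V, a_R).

19.8, 21.8

Expanding Vega's payoff: 101a_V − a_Ra_V − 2a_V².
∂π/∂a_V = 101 − a_R − 4a_V = 0, so a_V = 25.25 − 0.25a_R.
Likewise for Rios: a_R = 26.75 − 0.25a_V.
Substituting the second reaction function into the first: a_V = 25.25 − 0.25(26.75 − 0.25a_V), which gives 0.9375a_V = 18.5625 ⇒ a_V = 19.8.
Then a_R = 26.75 − 0.25·19.8 = 21.8.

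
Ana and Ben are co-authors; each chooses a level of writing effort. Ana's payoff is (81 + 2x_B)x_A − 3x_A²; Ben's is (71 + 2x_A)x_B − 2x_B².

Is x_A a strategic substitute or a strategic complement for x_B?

Expanding Ana's payoff: 81x_A + 2x_Bx_A − 3x_A².
∂π/∂x_A = 81 + 2x_B − 6x_A = 0, so x_A = 13.5 + (1/3)x_B.
The best-response slope dx_A/dx_B = 1/3 > 0: the reaction function is upward-sloping, so the choices are strategic complements.

strategic complements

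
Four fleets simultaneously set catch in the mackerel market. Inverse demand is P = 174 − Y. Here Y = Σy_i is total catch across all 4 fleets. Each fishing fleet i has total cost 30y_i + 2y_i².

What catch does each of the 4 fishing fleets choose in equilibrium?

16

A representative fishing fleet's profit is π_i = y_i(174 − Y) − 30y_i − 2y_i², with Y = y_i + Σ_{j≠i} y_j.
First-order condition: 144 − 6y_i − Σ_{j≠i} y_j = 0.
Imposing symmetry (y_j = y for all j) turns Σ_{j≠i} y_j into 3y, so 144 = 9y and y = 16.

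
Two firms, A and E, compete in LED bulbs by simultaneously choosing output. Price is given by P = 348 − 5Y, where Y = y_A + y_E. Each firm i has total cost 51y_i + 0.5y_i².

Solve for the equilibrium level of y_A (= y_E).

18.5625

Firm A's profit: π = y_A(348 − 5(y_A + y_E)) − 51y_A − 0.5y_A².
∂π/∂y_A = 297 − 11y_A − 5y_E = 0, so y_A = 27 − (5/11)y_E.
The game is symmetric, so in equilibrium y_E = y_A: the reaction function gives (16/11)y_A = 27, hence y_A = 18.5625.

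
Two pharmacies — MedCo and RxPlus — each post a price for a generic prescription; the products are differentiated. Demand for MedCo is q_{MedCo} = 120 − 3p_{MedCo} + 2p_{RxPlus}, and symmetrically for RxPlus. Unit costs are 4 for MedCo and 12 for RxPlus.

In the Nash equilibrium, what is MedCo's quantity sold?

91.5

MedCo's profit: π = (p_{MedCo} − 4)(120 − 3p_{MedCo} + 2p_{RxPlus}).
∂π/∂p_{MedCo} = 132 − 6p_{MedCo} + 2p_{RxPlus} = 0 ⇒ p_{MedCo} = 22 + (1/3)p_{RxPlus}.
Similarly p_{RxPlus} = 26 + (1/3)p_{MedCo}.
Substituting the second reaction function into the first: p_{MedCo} = 22 + (1/3)(26 + (1/3)p_{MedCo}), which gives (8/9)p_{MedCo} = 92/3 ⇒ p_{MedCo} = 34.5.
Then p_{RxPlus} = 26 + (1/3)·34.5 = 37.5.
q_{MedCo} = 120 − 3·34.5 + 2·37.5 = 91.5.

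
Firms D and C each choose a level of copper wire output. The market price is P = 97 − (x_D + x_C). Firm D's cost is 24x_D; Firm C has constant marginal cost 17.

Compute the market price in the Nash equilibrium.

Firm D's profit: π = x_D(97 − (x_D + x_C)) − 24x_D.
∂π/∂x_D = 73 − 2x_D − x_C = 0, so x_D = 36.5 − 0.5x_C.
By the same steps for C: x_C = 40 − 0.5x_D.
Substituting the second reaction function into the first: x_D = 36.5 − 0.5(40 − 0.5x_D), which gives 0.75x_D = 16.5 ⇒ x_D = 22.
Then x_C = 40 − 0.5·22 = 29.
Equilibrium price: P = 97 − 51 = 46.

46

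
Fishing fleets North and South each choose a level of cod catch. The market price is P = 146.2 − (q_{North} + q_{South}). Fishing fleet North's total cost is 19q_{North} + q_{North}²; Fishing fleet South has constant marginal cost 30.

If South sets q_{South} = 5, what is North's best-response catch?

30.55

Fishing fleet North's profit: π = q_{North}(146.2 − (q_{North} + q_{South})) − 19q_{North} − q_{North}².
∂π/∂q_{North} = 127.2 − 4q_{North} − q_{South} = 0, so q_{North} = 31.8 − 0.25q_{South}.
At q_{South} = 5: q_{North} = 31.8 − 0.25·5 = 30.55.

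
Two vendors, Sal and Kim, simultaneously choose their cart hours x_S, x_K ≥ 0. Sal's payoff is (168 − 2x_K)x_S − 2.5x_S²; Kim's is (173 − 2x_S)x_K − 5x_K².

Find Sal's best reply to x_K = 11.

Expanding Sal's payoff: 168x_S − 2x_Kx_S − 2.5x_S².
∂π/∂x_S = 168 − 2x_K − 5x_S = 0, so x_S = 33.6 − 0.4x_K.
At x_K = 11: x_S = 33.6 − 0.4·11 = 29.2.

29.2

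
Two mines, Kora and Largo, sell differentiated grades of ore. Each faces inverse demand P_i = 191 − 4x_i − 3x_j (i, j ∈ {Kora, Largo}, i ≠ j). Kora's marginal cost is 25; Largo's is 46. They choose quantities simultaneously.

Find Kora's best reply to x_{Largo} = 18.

Mine Kora's profit: π = x_{Kora}(191 − 4x_{Kora} − 3x_{Largo}) − 25x_{Kora}.
∂π/∂x_{Kora} = 166 − 8x_{Kora} − 3x_{Largo} = 0 ⇒ x_{Kora} = 20.75 − 0.375x_{Largo}.
At x_{Largo} = 18: x_{Kora} = 20.75 − 0.375·18 = 14.

14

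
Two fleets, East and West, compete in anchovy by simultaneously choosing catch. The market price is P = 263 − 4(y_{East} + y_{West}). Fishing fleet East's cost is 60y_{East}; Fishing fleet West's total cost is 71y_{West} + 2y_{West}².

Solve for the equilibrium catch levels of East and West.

20.85, 9.05

Fishing fleet East's profit: π = y_{East}(263 − 4(y_{East} + y_{West})) − 60y_{East}.
∂π/∂y_{East} = 203 − 8y_{East} − 4y_{West} = 0, so y_{East} = 25.375 − 0.5y_{West}.
For West: ∂π/∂y_{West} = 192 − 12y_{West} − 4y_{East} = 0 ⇒ y_{West} = 16 − (1/3)y_{East}.
Solving the two reaction functions simultaneously: (1 − (−0.5)(−1/3))y_{East} = 25.375 − 0.5·16, so (5/6)y_{East} = 17.375 and y_{East} = 20.85.
Then y_{West} = 16 − (1/3)·20.85 = 9.05.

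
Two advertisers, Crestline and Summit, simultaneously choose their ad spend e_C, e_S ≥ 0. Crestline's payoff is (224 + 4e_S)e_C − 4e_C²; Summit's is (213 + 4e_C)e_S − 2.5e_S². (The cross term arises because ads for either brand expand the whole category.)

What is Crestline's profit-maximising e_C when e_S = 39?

47.5

Expanding Crestline's payoff: 224e_C + 4e_Se_C − 4e_C².
∂π/∂e_C = 224 + 4e_S − 8e_C = 0, so e_C = 28 + 0.5e_S.
At e_S = 39: e_C = 28 + 0.5·39 = 47.5.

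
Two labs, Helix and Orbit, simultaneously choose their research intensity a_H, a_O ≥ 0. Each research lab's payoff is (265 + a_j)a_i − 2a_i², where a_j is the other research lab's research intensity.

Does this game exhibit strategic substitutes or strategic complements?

Helix's payoff is (265 + a_O)a_H − 2a_H².
∂π/∂a_H = 265 + a_O − 4a_H = 0, so a_H = 66.25 + 0.25a_O.
The best-response slope da_H/da_O = 0.25 > 0: the reaction function is upward-sloping, so the choices are strategic complements.

strategic complements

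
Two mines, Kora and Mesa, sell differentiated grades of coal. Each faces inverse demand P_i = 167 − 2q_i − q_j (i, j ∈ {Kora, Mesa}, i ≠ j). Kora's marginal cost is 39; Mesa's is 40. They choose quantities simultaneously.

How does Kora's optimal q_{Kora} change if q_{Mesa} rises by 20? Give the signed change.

Mine Kora's profit: π = q_{Kora}(167 − 2q_{Kora} − q_{Mesa}) − 39q_{Kora}.
∂π/∂q_{Kora} = 128 − 4q_{Kora} − q_{Mesa} = 0 ⇒ q_{Kora} = 32 − 0.25q_{Mesa}.
The reaction-function slope is −0.25, so a 20-unit rise in q_{Mesa} moves q_{Kora} by −0.25 × 20 = −5. Kora's best response falls — the actions are strategic substitutes.

-5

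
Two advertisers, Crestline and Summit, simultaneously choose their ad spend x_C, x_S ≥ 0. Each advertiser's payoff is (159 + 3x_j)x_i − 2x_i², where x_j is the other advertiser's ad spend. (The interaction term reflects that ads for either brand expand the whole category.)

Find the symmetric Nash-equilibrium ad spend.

159

Crestline's payoff is (159 + 3x_S)x_C − 2x_C².
∂π/∂x_C = 159 + 3x_S − 4x_C = 0, so x_C = 39.75 + 0.75x_S.
Setting x_C = x_S in the reaction function: x_C = 39.75 + 0.75x_C, so x_C = 39.75 / 0.25 = 159.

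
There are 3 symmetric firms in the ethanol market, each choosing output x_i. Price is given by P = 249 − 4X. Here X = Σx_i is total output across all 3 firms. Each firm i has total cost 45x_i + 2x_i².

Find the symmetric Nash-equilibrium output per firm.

A representative firm's profit is π_i = x_i(249 − 4X) − 45x_i − 2x_i², with X = x_i + Σ_{j≠i} x_j.
First-order condition: 204 − 12x_i − 4Σ_{j≠i} x_j = 0.
With identical firms, set every x_j = x: then 204 − 12x − 8x = 0, i.e. x = 204/20 = 10.2.

10.2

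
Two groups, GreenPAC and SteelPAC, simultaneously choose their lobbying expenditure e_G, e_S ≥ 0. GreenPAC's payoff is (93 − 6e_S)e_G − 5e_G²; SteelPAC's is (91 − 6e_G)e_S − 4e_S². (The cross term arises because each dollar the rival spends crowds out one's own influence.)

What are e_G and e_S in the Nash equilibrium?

4.5, 8

Expanding GreenPAC's payoff: 93e_G − 6e_Se_G − 5e_G².
∂π/∂e_G = 93 − 6e_S − 10e_G = 0, so e_G = 9.3 − 0.6e_S.
Likewise for SteelPAC: e_S = 11.375 − 0.75e_G.
Substituting the second reaction function into the first: e_G = 9.3 − 0.6(11.375 − 0.75e_G), which gives 0.55e_G = 2.475 ⇒ e_G = 4.5.
Then e_S = 11.375 − 0.75·4.5 = 8.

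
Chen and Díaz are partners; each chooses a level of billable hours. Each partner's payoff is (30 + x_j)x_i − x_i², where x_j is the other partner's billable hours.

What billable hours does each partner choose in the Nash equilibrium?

Chen's payoff is (30 + x_D)x_C − x_C².
∂π/∂x_C = 30 + x_D − 2x_C = 0, so x_C = 15 + 0.5x_D.
Setting x_C = x_D in the reaction function: x_C = 15 + 0.5x_C, so x_C = 15 / 0.5 = 30.

30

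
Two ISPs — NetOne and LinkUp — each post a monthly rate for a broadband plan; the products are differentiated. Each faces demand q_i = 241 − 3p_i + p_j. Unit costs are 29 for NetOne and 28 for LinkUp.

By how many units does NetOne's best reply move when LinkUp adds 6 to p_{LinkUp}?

1

NetOne's profit: π = (p_{NetOne} − 29)(241 − 3p_{NetOne} + p_{LinkUp}).
∂π/∂p_{NetOne} = 328 − 6p_{NetOne} + p_{LinkUp} = 0 ⇒ p_{NetOne} = 164/3 + (1/6)p_{LinkUp}.
The reaction-function slope is 1/6, so a 6-unit rise in p_{LinkUp} moves p_{NetOne} by 1/6 × 6 = 1. NetOne's best response rises — the actions are strategic complements.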